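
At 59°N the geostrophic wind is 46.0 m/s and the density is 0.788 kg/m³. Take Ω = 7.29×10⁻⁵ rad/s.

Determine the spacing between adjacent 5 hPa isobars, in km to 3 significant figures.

Coriolis parameter at 59°N:
f = 2Ω sin φ = 2 × 7.29×10⁻⁵ × sin 59° = 1.25×10⁻⁴ s⁻¹
Geostrophic balance rearranged: |∂P/∂n| = f ρ V_g
|∂P/∂n| = 1.25×10⁻⁴ × 0.788 × 46.0 = 4.53×10⁻³ Pa/m
Isobar spacing: Δn = ΔP/|∂P/∂n| = 500 Pa / 4.53×10⁻³ Pa/m = 110373 m ≈ 110 km

110 km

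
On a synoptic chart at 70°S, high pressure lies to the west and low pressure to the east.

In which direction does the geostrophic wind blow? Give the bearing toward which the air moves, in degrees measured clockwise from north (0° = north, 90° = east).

The pressure-gradient force points toward the east (bearing 090°).
Geostrophic balance: in the Southern Hemisphere the Coriolis force deflects motion to the left, so the geostrophic wind blows 90° to the left of the pressure-gradient force (low pressure on the right).
Rotating 090° by 90° counterclockwise gives 000° — the wind blows toward the north.

000°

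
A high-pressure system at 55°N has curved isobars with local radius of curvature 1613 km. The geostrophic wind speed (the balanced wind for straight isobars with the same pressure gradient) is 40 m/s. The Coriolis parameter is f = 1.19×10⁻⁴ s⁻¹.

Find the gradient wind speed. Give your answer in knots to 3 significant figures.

Around a high, pressure-gradient force acts outward with centrifugal, so Coriolis balances both:
fV = (1/ρ)|∂P/∂n| + V²/R  →  V² − fR·V + fR·V_g = 0
With fR = 1.19×10⁻⁴ × 1613×10³ m = 192 m/s:
V = [fR − √((fR)² − 4 fR V_g)]/2 = [192 − √(192² − 4×192×40)]/2 = 56.8 m/s
Supergeostrophic (V > V_g = 40 m/s), as expected around a high.
Converting: 56.8 m/s × 1.944 = 110 knots

110 knots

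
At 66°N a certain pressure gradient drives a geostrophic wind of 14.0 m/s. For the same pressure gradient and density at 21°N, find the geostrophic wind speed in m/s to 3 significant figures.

With the same pressure gradient and density, V_g ∝ 1/f ∝ 1/sin φ.
V₂ = V₁ · sin φ₁ / sin φ₂ = 14.0 × sin 66° / sin 21°
V₂ = 14.0 × 0.9135/0.3584 = 35.7 m/s

35.7 m/s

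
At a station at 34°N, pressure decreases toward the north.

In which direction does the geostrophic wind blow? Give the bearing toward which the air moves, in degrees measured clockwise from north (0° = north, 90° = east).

090°

The pressure-gradient force points toward the north (bearing 000°).
Geostrophic balance: in the Northern Hemisphere the Coriolis force deflects motion to the right, so the geostrophic wind blows 90° to the right of the pressure-gradient force (low pressure on the left).
Rotating 000° by 90° clockwise gives 090° — the wind blows toward the east.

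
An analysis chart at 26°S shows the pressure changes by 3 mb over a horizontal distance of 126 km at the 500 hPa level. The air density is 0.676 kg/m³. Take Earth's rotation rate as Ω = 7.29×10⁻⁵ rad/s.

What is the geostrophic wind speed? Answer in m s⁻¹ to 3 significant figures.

55.1 m s⁻¹

Coriolis parameter at 26°S:
f = 2Ω sin φ = 2 × 7.29×10⁻⁵ × sin 26° = 6.39×10⁻⁵ s⁻¹
Pressure gradient: |∂P/∂n| = 300 Pa / 126000 m = 2.38×10⁻³ Pa/m
Geostrophic balance (pressure-gradient force = Coriolis force):
V_g = (1/(fρ)) |∂P/∂n| = 2.38×10⁻³ / (6.39×10⁻⁵ × 0.676) = 55.1 m/s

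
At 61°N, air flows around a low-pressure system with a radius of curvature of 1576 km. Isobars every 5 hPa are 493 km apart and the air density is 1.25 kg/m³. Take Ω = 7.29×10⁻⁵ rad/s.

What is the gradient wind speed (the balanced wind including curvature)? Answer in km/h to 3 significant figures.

Coriolis parameter at 61°N:
f = 2Ω sin φ = 2 × 7.29×10⁻⁵ × sin 61° = 1.28×10⁻⁴ s⁻¹
Pressure gradient: |∂P/∂n| = 500 Pa / 493000 m = 1.01×10⁻³ Pa/m
Geostrophic speed: V_g = |∂P/∂n|/(fρ) = 1.01×10⁻³/(1.28×10⁻⁴ × 1.25) = 6.36 m/s
Around a low, centrifugal force acts outward with Coriolis, so pressure-gradient force balances both:
(1/ρ)|∂P/∂n| = fV + V²/R  →  V² + fR·V − fR·V_g = 0
With fR = 1.28×10⁻⁴ × 1576×10³ m = 201 m/s:
V = [−fR + √((fR)² + 4 fR V_g)]/2 = [−201 + √(201² + 4×201×6.36)]/2 = 6.17 m/s
Subgeostrophic (V < V_g = 6.36 m/s), as expected around a low.
Converting: 6.17 m/s × 3.6 = 22.2 km/h

22.2 km/h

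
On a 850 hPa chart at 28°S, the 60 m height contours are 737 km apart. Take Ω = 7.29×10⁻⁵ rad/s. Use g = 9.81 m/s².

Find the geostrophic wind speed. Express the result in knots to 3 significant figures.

22.7 knots

Coriolis parameter at 28°S:
f = 2Ω sin φ = 2 × 7.29×10⁻⁵ × sin 28° = 6.84×10⁻⁵ s⁻¹
Height gradient: |∂Z/∂n| = 60 m / 737000 m = 8.14×10⁻⁵
On a pressure surface, geostrophic balance gives V_g = (g/f)|∂Z/∂n|:
V_g = 9.81 × 8.14×10⁻⁵ / 6.84×10⁻⁵ = 11.7 m/s
Converting: 11.7 m/s × 1.944 = 22.7 knots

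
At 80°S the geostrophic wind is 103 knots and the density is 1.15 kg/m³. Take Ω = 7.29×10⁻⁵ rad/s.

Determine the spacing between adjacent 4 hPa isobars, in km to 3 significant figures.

Coriolis parameter at 80°S:
f = 2Ω sin φ = 2 × 7.29×10⁻⁵ × sin 80° = 1.44×10⁻⁴ s⁻¹
Wind speed in SI: 103 knots = 53.0 m/s
Geostrophic balance rearranged: |∂P/∂n| = f ρ V_g
|∂P/∂n| = 1.44×10⁻⁴ × 1.15 × 53.0 = 8.75×10⁻³ Pa/m
Isobar spacing: Δn = ΔP/|∂P/∂n| = 400 Pa / 8.75×10⁻³ Pa/m = 45717 m ≈ 45.7 km

45.7 km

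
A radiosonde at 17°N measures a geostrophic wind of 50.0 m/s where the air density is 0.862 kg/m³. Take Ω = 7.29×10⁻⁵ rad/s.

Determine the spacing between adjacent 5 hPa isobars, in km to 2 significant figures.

Coriolis parameter at 17°N:
f = 2Ω sin φ = 2 × 7.29×10⁻⁵ × sin 17° = 4.26×10⁻⁵ s⁻¹
Geostrophic balance rearranged: |∂P/∂n| = f ρ V_g
|∂P/∂n| = 4.26×10⁻⁵ × 0.862 × 50.0 = 1.84×10⁻³ Pa/m
Isobar spacing: Δn = ΔP/|∂P/∂n| = 500 Pa / 1.84×10⁻³ Pa/m = 272145 m ≈ 270 km

270 km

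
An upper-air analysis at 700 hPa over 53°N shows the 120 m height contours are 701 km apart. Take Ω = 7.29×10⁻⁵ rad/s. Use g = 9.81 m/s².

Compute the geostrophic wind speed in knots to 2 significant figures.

Coriolis parameter at 53°N:
f = 2Ω sin φ = 2 × 7.29×10⁻⁵ × sin 53° = 1.16×10⁻⁴ s⁻¹
Height gradient: |∂Z/∂n| = 120 m / 701000 m = 1.71×10⁻⁴
On a pressure surface, geostrophic balance gives V_g = (g/f)|∂Z/∂n|:
V_g = 9.81 × 1.71×10⁻⁴ / 1.16×10⁻⁴ = 14.4 m/s
Converting: 14.4 m/s × 1.944 = 28 knots

28 knots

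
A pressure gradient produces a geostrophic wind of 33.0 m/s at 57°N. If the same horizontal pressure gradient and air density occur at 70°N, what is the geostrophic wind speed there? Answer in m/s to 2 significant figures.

With the same pressure gradient and density, V_g ∝ 1/f ∝ 1/sin φ.
V₂ = V₁ · sin φ₁ / sin φ₂ = 33.0 × sin 57° / sin 70°
V₂ = 33.0 × 0.8387/0.9397 = 29 m/s

29 m/s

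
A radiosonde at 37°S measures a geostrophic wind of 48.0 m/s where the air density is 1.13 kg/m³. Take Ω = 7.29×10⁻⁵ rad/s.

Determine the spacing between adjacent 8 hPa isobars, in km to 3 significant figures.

168 km

Coriolis parameter at 37°S:
f = 2Ω sin φ = 2 × 7.29×10⁻⁵ × sin 37° = 8.77×10⁻⁵ s⁻¹
Geostrophic balance rearranged: |∂P/∂n| = f ρ V_g
|∂P/∂n| = 8.77×10⁻⁵ × 1.13 × 48.0 = 4.76×10⁻³ Pa/m
Isobar spacing: Δn = ΔP/|∂P/∂n| = 800 Pa / 4.76×10⁻³ Pa/m = 168093 m ≈ 168 km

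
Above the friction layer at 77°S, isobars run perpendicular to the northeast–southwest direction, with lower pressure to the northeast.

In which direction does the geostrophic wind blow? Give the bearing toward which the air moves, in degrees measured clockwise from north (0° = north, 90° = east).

315°

The pressure-gradient force points toward the northeast (bearing 045°).
Geostrophic balance: in the Southern Hemisphere the Coriolis force deflects motion to the left, so the geostrophic wind blows 90° to the left of the pressure-gradient force (low pressure on the right).
Rotating 045° by 90° counterclockwise gives 315° — the wind blows toward the northwest.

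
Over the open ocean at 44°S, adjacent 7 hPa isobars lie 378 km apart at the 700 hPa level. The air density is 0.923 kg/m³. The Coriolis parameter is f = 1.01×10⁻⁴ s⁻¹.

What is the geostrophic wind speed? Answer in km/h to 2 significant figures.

Pressure gradient: |∂P/∂n| = 700 Pa / 378000 m = 1.85×10⁻³ Pa/m
Geostrophic balance (pressure-gradient force = Coriolis force):
V_g = (1/(fρ)) |∂P/∂n| = 1.85×10⁻³ / (1.01×10⁻⁴ × 0.923) = 19.9 m/s
Converting: 19.9 m/s × 3.6 = 72 km/h

72 km/h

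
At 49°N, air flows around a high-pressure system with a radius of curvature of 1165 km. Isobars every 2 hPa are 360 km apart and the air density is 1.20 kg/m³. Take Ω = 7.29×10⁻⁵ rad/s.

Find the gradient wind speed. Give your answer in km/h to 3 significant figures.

15.7 km/h

Coriolis parameter at 49°N:
f = 2Ω sin φ = 2 × 7.29×10⁻⁵ × sin 49° = 1.10×10⁻⁴ s⁻¹
Pressure gradient: |∂P/∂n| = 200 Pa / 360000 m = 5.56×10⁻⁴ Pa/m
Geostrophic speed: V_g = |∂P/∂n|/(fρ) = 5.56×10⁻⁴/(1.10×10⁻⁴ × 1.20) = 4.21 m/s
Around a high, pressure-gradient force acts outward with centrifugal, so Coriolis balances both:
fV = (1/ρ)|∂P/∂n| + V²/R  →  V² − fR·V + fR·V_g = 0
With fR = 1.10×10⁻⁴ × 1165×10³ m = 128 m/s:
V = [fR − √((fR)² − 4 fR V_g)]/2 = [128 − √(128² − 4×128×4.21)]/2 = 4.36 m/s
Supergeostrophic (V > V_g = 4.21 m/s), as expected around a high.
Converting: 4.36 m/s × 3.6 = 15.7 km/h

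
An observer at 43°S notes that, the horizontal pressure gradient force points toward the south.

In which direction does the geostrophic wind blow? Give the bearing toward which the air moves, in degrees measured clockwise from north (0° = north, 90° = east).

The pressure-gradient force points toward the south (bearing 180°).
Geostrophic balance: in the Southern Hemisphere the Coriolis force deflects motion to the left, so the geostrophic wind blows 90° to the left of the pressure-gradient force (low pressure on the right).
Rotating 180° by 90° counterclockwise gives 090° — the wind blows toward the east.

090°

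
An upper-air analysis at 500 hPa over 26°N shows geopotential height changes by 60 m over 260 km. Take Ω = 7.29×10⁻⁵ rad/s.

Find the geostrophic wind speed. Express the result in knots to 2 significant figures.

Coriolis parameter at 26°N:
f = 2Ω sin φ = 2 × 7.29×10⁻⁵ × sin 26° = 6.39×10⁻⁵ s⁻¹
Height gradient: |∂Z/∂n| = 60 m / 260000 m = 2.31×10⁻⁴
On a pressure surface, geostrophic balance gives V_g = (g/f)|∂Z/∂n|:
V_g = 9.81 × 2.31×10⁻⁴ / 6.39×10⁻⁵ = 35.4 m/s
Converting: 35.4 m/s × 1.944 = 69 knots

69 knots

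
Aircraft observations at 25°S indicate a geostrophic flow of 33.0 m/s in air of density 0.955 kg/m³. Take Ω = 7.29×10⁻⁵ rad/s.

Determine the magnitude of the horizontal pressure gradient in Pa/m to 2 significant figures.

1.9×10⁻³ Pa/m

Coriolis parameter at 25°S:
f = 2Ω sin φ = 2 × 7.29×10⁻⁵ × sin 25° = 6.16×10⁻⁵ s⁻¹
Geostrophic balance rearranged: |∂P/∂n| = f ρ V_g
|∂P/∂n| = 6.16×10⁻⁵ × 0.955 × 33.0 = 1.94×10⁻³ Pa/m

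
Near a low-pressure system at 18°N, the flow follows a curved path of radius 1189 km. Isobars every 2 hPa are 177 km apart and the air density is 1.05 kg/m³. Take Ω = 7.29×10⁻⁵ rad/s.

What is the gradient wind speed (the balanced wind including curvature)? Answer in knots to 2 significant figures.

Coriolis parameter at 18°N:
f = 2Ω sin φ = 2 × 7.29×10⁻⁵ × sin 18° = 4.51×10⁻⁵ s⁻¹
Pressure gradient: |∂P/∂n| = 200 Pa / 177000 m = 1.13×10⁻³ Pa/m
Geostrophic speed: V_g = |∂P/∂n|/(fρ) = 1.13×10⁻³/(4.51×10⁻⁵ × 1.05) = 23.9 m/s
Around a low, centrifugal force acts outward with Coriolis, so pressure-gradient force balances both:
(1/ρ)|∂P/∂n| = fV + V²/R  →  V² + fR·V − fR·V_g = 0
With fR = 4.51×10⁻⁵ × 1189×10³ m = 53.6 m/s:
V = [−fR + √((fR)² + 4 fR V_g)]/2 = [−53.6 + √(53.6² + 4×53.6×23.9)]/2 = 17.9 m/s
Subgeostrophic (V < V_g = 23.9 m/s), as expected around a low.
Converting: 17.9 m/s × 1.944 = 35 knots

35 knots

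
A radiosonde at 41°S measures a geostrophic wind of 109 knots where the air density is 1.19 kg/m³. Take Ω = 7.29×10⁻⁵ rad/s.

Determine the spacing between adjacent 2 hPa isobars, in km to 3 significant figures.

Coriolis parameter at 41°S:
f = 2Ω sin φ = 2 × 7.29×10⁻⁵ × sin 41° = 9.57×10⁻⁵ s⁻¹
Wind speed in SI: 109 knots = 56.1 m/s
Geostrophic balance rearranged: |∂P/∂n| = f ρ V_g
|∂P/∂n| = 9.57×10⁻⁵ × 1.19 × 56.1 = 6.38×10⁻³ Pa/m
Isobar spacing: Δn = ΔP/|∂P/∂n| = 200 Pa / 6.38×10⁻³ Pa/m = 31334 m ≈ 31.3 km

31.3 km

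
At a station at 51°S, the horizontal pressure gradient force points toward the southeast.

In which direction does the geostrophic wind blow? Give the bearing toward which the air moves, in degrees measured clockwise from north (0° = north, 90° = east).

The pressure-gradient force points toward the southeast (bearing 135°).
Geostrophic balance: in the Southern Hemisphere the Coriolis force deflects motion to the left, so the geostrophic wind blows 90° to the left of the pressure-gradient force (low pressure on the right).
Rotating 135° by 90° counterclockwise gives 045° — the wind blows toward the northeast.

045°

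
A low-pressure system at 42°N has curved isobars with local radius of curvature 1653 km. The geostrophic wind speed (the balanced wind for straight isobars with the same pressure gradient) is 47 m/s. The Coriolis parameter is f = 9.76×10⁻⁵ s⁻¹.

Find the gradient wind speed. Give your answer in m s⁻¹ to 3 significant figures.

Around a low, centrifugal force acts outward with Coriolis, so pressure-gradient force balances both:
(1/ρ)|∂P/∂n| = fV + V²/R  →  V² + fR·V − fR·V_g = 0
With fR = 9.76×10⁻⁵ × 1653×10³ m = 161 m/s:
V = [−fR + √((fR)² + 4 fR V_g)]/2 = [−161 + √(161² + 4×161×47)]/2 = 38 m/s
Subgeostrophic (V < V_g = 47 m/s), as expected around a low.

38.0 m s⁻¹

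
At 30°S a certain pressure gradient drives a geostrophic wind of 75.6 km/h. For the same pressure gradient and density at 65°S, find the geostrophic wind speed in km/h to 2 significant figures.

With the same pressure gradient and density, V_g ∝ 1/f ∝ 1/sin φ.
V₂ = V₁ · sin φ₁ / sin φ₂ = 75.6 × sin 30° / sin 65°
V₂ = 75.6 × 0.5000/0.9063 = 42 km/h

42 km/h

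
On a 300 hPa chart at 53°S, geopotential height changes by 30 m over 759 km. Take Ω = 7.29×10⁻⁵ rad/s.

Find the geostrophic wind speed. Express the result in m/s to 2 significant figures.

3.3 m/s

Coriolis parameter at 53°S:
f = 2Ω sin φ = 2 × 7.29×10⁻⁵ × sin 53° = 1.16×10⁻⁴ s⁻¹
Height gradient: |∂Z/∂n| = 30 m / 759000 m = 3.95×10⁻⁵
On a pressure surface, geostrophic balance gives V_g = (g/f)|∂Z/∂n|:
V_g = 9.81 × 3.95×10⁻⁵ / 1.16×10⁻⁴ = 3.33 m/s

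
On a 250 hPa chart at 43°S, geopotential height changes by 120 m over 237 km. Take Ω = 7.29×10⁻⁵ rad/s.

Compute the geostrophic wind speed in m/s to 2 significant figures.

50 m/s

Coriolis parameter at 43°S:
f = 2Ω sin φ = 2 × 7.29×10⁻⁵ × sin 43° = 9.94×10⁻⁵ s⁻¹
Height gradient: |∂Z/∂n| = 120 m / 237000 m = 5.06×10⁻⁴
On a pressure surface, geostrophic balance gives V_g = (g/f)|∂Z/∂n|:
V_g = 9.81 × 5.06×10⁻⁴ / 9.94×10⁻⁵ = 50.0 m/s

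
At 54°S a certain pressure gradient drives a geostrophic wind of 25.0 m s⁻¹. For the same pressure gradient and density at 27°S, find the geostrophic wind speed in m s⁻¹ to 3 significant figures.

With the same pressure gradient and density, V_g ∝ 1/f ∝ 1/sin φ.
V₂ = V₁ · sin φ₁ / sin φ₂ = 25.0 × sin 54° / sin 27°
V₂ = 25.0 × 0.8090/0.4540 = 44.6 m s⁻¹

44.6 m s⁻¹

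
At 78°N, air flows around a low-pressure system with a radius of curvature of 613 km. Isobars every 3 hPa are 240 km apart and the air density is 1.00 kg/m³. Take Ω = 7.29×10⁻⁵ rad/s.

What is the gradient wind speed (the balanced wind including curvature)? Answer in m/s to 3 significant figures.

Coriolis parameter at 78°N:
f = 2Ω sin φ = 2 × 7.29×10⁻⁵ × sin 78° = 1.43×10⁻⁴ s⁻¹
Pressure gradient: |∂P/∂n| = 300 Pa / 240000 m = 1.25×10⁻³ Pa/m
Geostrophic speed: V_g = |∂P/∂n|/(fρ) = 1.25×10⁻³/(1.43×10⁻⁴ × 1.00) = 8.76 m/s
Around a low, centrifugal force acts outward with Coriolis, so pressure-gradient force balances both:
(1/ρ)|∂P/∂n| = fV + V²/R  →  V² + fR·V − fR·V_g = 0
With fR = 1.43×10⁻⁴ × 613×10³ m = 87.4 m/s:
V = [−fR + √((fR)² + 4 fR V_g)]/2 = [−87.4 + √(87.4² + 4×87.4×8.76)]/2 = 8.03 m/s
Subgeostrophic (V < V_g = 8.76 m/s), as expected around a low.

8.03 m/s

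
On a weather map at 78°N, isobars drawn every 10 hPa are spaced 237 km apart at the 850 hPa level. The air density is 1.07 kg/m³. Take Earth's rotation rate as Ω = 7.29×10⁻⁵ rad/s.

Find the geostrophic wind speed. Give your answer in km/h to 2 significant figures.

Coriolis parameter at 78°N:
f = 2Ω sin φ = 2 × 7.29×10⁻⁵ × sin 78° = 1.43×10⁻⁴ s⁻¹
Pressure gradient: |∂P/∂n| = 1000 Pa / 237000 m = 4.22×10⁻³ Pa/m
Geostrophic balance (pressure-gradient force = Coriolis force):
V_g = (1/(fρ)) |∂P/∂n| = 4.22×10⁻³ / (1.43×10⁻⁴ × 1.07) = 27.7 m/s
Converting: 27.7 m/s × 3.6 = 100 km/h

100 km/h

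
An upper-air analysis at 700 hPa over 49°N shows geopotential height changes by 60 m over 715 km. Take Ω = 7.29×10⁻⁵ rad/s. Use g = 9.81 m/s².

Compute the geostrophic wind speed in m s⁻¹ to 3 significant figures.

Coriolis parameter at 49°N:
f = 2Ω sin φ = 2 × 7.29×10⁻⁵ × sin 49° = 1.10×10⁻⁴ s⁻¹
Height gradient: |∂Z/∂n| = 60 m / 715000 m = 8.39×10⁻⁵
On a pressure surface, geostrophic balance gives V_g = (g/f)|∂Z/∂n|:
V_g = 9.81 × 8.39×10⁻⁵ / 1.10×10⁻⁴ = 7.48 m/s

7.48 m s⁻¹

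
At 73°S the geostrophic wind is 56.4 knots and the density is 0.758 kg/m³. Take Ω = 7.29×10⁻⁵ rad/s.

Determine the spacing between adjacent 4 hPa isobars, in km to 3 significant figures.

Coriolis parameter at 73°S:
f = 2Ω sin φ = 2 × 7.29×10⁻⁵ × sin 73° = 1.39×10⁻⁴ s⁻¹
Wind speed in SI: 56.4 knots = 29.0 m/s
Geostrophic balance rearranged: |∂P/∂n| = f ρ V_g
|∂P/∂n| = 1.39×10⁻⁴ × 0.758 × 29.0 = 3.07×10⁻³ Pa/m
Isobar spacing: Δn = ΔP/|∂P/∂n| = 400 Pa / 3.07×10⁻³ Pa/m = 130443 m ≈ 130 km

130 km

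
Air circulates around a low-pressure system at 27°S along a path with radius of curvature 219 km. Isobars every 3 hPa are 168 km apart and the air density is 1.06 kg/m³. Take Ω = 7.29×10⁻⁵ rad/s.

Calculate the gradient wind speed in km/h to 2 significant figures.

48 km/h

Coriolis parameter at 27°S:
f = 2Ω sin φ = 2 × 7.29×10⁻⁵ × sin 27° = 6.62×10⁻⁵ s⁻¹
Pressure gradient: |∂P/∂n| = 300 Pa / 168000 m = 1.79×10⁻³ Pa/m
Geostrophic speed: V_g = |∂P/∂n|/(fρ) = 1.79×10⁻³/(6.62×10⁻⁵ × 1.06) = 25.5 m/s
Around a low, centrifugal force acts outward with Coriolis, so pressure-gradient force balances both:
(1/ρ)|∂P/∂n| = fV + V²/R  →  V² + fR·V − fR·V_g = 0
With fR = 6.62×10⁻⁵ × 219×10³ m = 14.5 m/s:
V = [−fR + √((fR)² + 4 fR V_g)]/2 = [−14.5 + √(14.5² + 4×14.5×25.5)]/2 = 13.3 m/s
Subgeostrophic (V < V_g = 25.5 m/s), as expected around a low.
Converting: 13.3 m/s × 3.6 = 48 km/h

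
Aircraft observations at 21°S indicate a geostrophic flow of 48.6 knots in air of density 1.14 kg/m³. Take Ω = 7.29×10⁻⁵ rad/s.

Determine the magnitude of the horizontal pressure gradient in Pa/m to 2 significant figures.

Coriolis parameter at 21°S:
f = 2Ω sin φ = 2 × 7.29×10⁻⁵ × sin 21° = 5.23×10⁻⁵ s⁻¹
Wind speed in SI: 48.6 knots = 25.0 m/s
Geostrophic balance rearranged: |∂P/∂n| = f ρ V_g
|∂P/∂n| = 5.23×10⁻⁵ × 1.14 × 25.0 = 1.49×10⁻³ Pa/m

1.5×10⁻³ Pa/m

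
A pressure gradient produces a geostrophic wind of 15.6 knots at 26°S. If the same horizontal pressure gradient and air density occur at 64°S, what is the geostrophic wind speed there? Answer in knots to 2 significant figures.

With the same pressure gradient and density, V_g ∝ 1/f ∝ 1/sin φ.
V₂ = V₁ · sin φ₁ / sin φ₂ = 15.6 × sin 26° / sin 64°
V₂ = 15.6 × 0.4384/0.8988 = 7.6 knots

7.6 knots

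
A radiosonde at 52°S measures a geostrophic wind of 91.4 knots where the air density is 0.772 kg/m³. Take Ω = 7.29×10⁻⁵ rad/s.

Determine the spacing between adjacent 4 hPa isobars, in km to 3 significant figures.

95.9 km

Coriolis parameter at 52°S:
f = 2Ω sin φ = 2 × 7.29×10⁻⁵ × sin 52° = 1.15×10⁻⁴ s⁻¹
Wind speed in SI: 91.4 knots = 47.0 m/s
Geostrophic balance rearranged: |∂P/∂n| = f ρ V_g
|∂P/∂n| = 1.15×10⁻⁴ × 0.772 × 47.0 = 4.17×10⁻³ Pa/m
Isobar spacing: Δn = ΔP/|∂P/∂n| = 400 Pa / 4.17×10⁻³ Pa/m = 95911 m ≈ 95.9 km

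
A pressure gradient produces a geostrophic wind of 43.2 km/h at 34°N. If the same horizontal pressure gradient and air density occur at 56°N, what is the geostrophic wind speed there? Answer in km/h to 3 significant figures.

With the same pressure gradient and density, V_g ∝ 1/f ∝ 1/sin φ.
V₂ = V₁ · sin φ₁ / sin φ₂ = 43.2 × sin 34° / sin 56°
V₂ = 43.2 × 0.5592/0.8290 = 29.1 km/h

29.1 km/h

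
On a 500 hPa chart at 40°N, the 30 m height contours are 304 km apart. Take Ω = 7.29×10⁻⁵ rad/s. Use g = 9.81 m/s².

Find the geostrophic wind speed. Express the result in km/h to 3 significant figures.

37.2 km/h

Coriolis parameter at 40°N:
f = 2Ω sin φ = 2 × 7.29×10⁻⁵ × sin 40° = 9.37×10⁻⁵ s⁻¹
Height gradient: |∂Z/∂n| = 30 m / 304000 m = 9.87×10⁻⁵
On a pressure surface, geostrophic balance gives V_g = (g/f)|∂Z/∂n|:
V_g = 9.81 × 9.87×10⁻⁵ / 9.37×10⁻⁵ = 10.3 m/s
Converting: 10.3 m/s × 3.6 = 37.2 km/h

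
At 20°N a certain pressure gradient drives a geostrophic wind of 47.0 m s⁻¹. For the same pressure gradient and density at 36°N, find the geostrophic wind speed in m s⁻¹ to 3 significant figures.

With the same pressure gradient and density, V_g ∝ 1/f ∝ 1/sin φ.
V₂ = V₁ · sin φ₁ / sin φ₂ = 47.0 × sin 20° / sin 36°
V₂ = 47.0 × 0.3420/0.5878 = 27.3 m s⁻¹

27.3 m s⁻¹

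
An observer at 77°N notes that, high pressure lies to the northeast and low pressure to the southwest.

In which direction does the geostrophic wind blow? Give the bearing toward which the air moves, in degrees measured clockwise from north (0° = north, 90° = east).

315°

The pressure-gradient force points toward the southwest (bearing 225°).
Geostrophic balance: in the Northern Hemisphere the Coriolis force deflects motion to the right, so the geostrophic wind blows 90° to the right of the pressure-gradient force (low pressure on the left).
Rotating 225° by 90° clockwise gives 315° — the wind blows toward the northwest.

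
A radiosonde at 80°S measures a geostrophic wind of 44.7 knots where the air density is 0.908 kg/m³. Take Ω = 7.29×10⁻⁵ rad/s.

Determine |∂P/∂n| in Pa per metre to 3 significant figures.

Coriolis parameter at 80°S:
f = 2Ω sin φ = 2 × 7.29×10⁻⁵ × sin 80° = 1.44×10⁻⁴ s⁻¹
Wind speed in SI: 44.7 knots = 23.0 m/s
Geostrophic balance rearranged: |∂P/∂n| = f ρ V_g
|∂P/∂n| = 1.44×10⁻⁴ × 0.908 × 23.0 = 3.00×10⁻³ Pa/m

3.00×10⁻³ Pa/m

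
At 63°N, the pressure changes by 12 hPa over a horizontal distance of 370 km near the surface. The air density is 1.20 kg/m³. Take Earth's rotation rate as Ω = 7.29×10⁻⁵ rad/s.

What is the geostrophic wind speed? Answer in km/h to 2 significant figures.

75 km/h

Coriolis parameter at 63°N:
f = 2Ω sin φ = 2 × 7.29×10⁻⁵ × sin 63° = 1.30×10⁻⁴ s⁻¹
Pressure gradient: |∂P/∂n| = 1200 Pa / 370000 m = 3.24×10⁻³ Pa/m
Geostrophic balance (pressure-gradient force = Coriolis force):
V_g = (1/(fρ)) |∂P/∂n| = 3.24×10⁻³ / (1.30×10⁻⁴ × 1.20) = 20.8 m/s
Converting: 20.8 m/s × 3.6 = 75 km/h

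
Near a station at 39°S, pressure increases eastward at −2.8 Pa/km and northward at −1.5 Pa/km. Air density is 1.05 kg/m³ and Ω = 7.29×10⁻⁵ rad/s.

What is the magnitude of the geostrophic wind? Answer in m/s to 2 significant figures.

33 m/s

Coriolis parameter at 39°S:
f = 2Ω sin φ = 2 × 7.29×10⁻⁵ × sin 39° = 9.18×10⁻⁵ s⁻¹
In the Southern Hemisphere f is negative: f = −9.18×10⁻⁵ s⁻¹.
Component geostrophic relations (x east, y north):
u_g = −(1/(fρ)) ∂P/∂y,  v_g = (1/(fρ)) ∂P/∂x
u_g = −(−1.5×10⁻³)/(−9.18×10⁻⁵ × 1.05) = −15.6 m/s;  v_g = (−2.8×10⁻³)/(−9.18×10⁻⁵ × 1.05) = 29.1 m/s
|V_g| = √(u_g² + v_g²) = 33.0 m/s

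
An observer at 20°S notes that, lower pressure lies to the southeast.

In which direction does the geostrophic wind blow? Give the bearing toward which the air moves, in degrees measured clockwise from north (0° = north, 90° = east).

045°

The pressure-gradient force points toward the southeast (bearing 135°).
Geostrophic balance: in the Southern Hemisphere the Coriolis force deflects motion to the left, so the geostrophic wind blows 90° to the left of the pressure-gradient force (low pressure on the right).
Rotating 135° by 90° counterclockwise gives 045° — the wind blows toward the northeast.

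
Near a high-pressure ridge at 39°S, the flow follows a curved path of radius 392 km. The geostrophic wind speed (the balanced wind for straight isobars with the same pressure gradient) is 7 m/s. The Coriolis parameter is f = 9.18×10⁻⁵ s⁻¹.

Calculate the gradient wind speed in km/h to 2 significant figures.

Around a high, pressure-gradient force acts outward with centrifugal, so Coriolis balances both:
fV = (1/ρ)|∂P/∂n| + V²/R  →  V² − fR·V + fR·V_g = 0
With fR = 9.18×10⁻⁵ × 392×10³ m = 36.0 m/s:
V = [fR − √((fR)² − 4 fR V_g)]/2 = [36.0 − √(36.0² − 4×36.0×7)]/2 = 9.52 m/s
Supergeostrophic (V > V_g = 7 m/s), as expected around a high.
Converting: 9.52 m/s × 3.6 = 34 km/h

34 km/h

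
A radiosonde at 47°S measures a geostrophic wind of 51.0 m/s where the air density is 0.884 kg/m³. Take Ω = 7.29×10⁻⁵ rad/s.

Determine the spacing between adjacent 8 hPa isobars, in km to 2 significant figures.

170 km

Coriolis parameter at 47°S:
f = 2Ω sin φ = 2 × 7.29×10⁻⁵ × sin 47° = 1.07×10⁻⁴ s⁻¹
Geostrophic balance rearranged: |∂P/∂n| = f ρ V_g
|∂P/∂n| = 1.07×10⁻⁴ × 0.884 × 51.0 = 4.81×10⁻³ Pa/m
Isobar spacing: Δn = ΔP/|∂P/∂n| = 800 Pa / 4.81×10⁻³ Pa/m = 166411 m ≈ 170 km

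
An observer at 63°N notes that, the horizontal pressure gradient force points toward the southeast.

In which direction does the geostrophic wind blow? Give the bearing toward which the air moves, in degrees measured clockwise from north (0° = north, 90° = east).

225°

The pressure-gradient force points toward the southeast (bearing 135°).
Geostrophic balance: in the Northern Hemisphere the Coriolis force deflects motion to the right, so the geostrophic wind blows 90° to the right of the pressure-gradient force (low pressure on the left).
Rotating 135° by 90° clockwise gives 225° — the wind blows toward the southwest.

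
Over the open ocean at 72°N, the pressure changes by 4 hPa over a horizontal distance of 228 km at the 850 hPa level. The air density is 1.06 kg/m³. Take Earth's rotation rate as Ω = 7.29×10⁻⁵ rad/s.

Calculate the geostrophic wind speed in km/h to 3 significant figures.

Coriolis parameter at 72°N:
f = 2Ω sin φ = 2 × 7.29×10⁻⁵ × sin 72° = 1.39×10⁻⁴ s⁻¹
Pressure gradient: |∂P/∂n| = 400 Pa / 228000 m = 1.75×10⁻³ Pa/m
Geostrophic balance (pressure-gradient force = Coriolis force):
V_g = (1/(fρ)) |∂P/∂n| = 1.75×10⁻³ / (1.39×10⁻⁴ × 1.06) = 11.9 m/s
Converting: 11.9 m/s × 3.6 = 43.0 km/h

43.0 km/h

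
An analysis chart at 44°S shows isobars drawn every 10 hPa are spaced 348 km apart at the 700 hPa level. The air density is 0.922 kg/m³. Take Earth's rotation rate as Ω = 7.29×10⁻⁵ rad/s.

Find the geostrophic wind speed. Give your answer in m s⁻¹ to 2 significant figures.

Coriolis parameter at 44°S:
f = 2Ω sin φ = 2 × 7.29×10⁻⁵ × sin 44° = 1.01×10⁻⁴ s⁻¹
Pressure gradient: |∂P/∂n| = 1000 Pa / 348000 m = 2.87×10⁻³ Pa/m
Geostrophic balance (pressure-gradient force = Coriolis force):
V_g = (1/(fρ)) |∂P/∂n| = 2.87×10⁻³ / (1.01×10⁻⁴ × 0.922) = 30.8 m/s

31 m s⁻¹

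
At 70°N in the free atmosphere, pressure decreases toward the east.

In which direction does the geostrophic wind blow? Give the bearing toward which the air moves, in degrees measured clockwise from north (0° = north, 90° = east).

180°

The pressure-gradient force points toward the east (bearing 090°).
Geostrophic balance: in the Northern Hemisphere the Coriolis force deflects motion to the right, so the geostrophic wind blows 90° to the right of the pressure-gradient force (low pressure on the left).
Rotating 090° by 90° clockwise gives 180° — the wind blows toward the south.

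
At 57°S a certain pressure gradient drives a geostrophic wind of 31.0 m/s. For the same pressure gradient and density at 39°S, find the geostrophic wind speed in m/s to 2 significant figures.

With the same pressure gradient and density, V_g ∝ 1/f ∝ 1/sin φ.
V₂ = V₁ · sin φ₁ / sin φ₂ = 31.0 × sin 57° / sin 39°
V₂ = 31.0 × 0.8387/0.6293 = 41 m/s

41 m/s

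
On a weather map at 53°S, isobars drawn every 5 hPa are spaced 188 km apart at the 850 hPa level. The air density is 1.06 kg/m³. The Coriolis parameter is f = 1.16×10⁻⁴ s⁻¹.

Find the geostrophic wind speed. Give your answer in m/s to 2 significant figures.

22 m/s

Pressure gradient: |∂P/∂n| = 500 Pa / 188000 m = 2.66×10⁻³ Pa/m
Geostrophic balance (pressure-gradient force = Coriolis force):
V_g = (1/(fρ)) |∂P/∂n| = 2.66×10⁻³ / (1.16×10⁻⁴ × 1.06) = 21.6 m/s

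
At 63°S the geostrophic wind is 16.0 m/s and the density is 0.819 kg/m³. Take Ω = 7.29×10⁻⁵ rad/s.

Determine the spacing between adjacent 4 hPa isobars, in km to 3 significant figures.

235 km

Coriolis parameter at 63°S:
f = 2Ω sin φ = 2 × 7.29×10⁻⁵ × sin 63° = 1.30×10⁻⁴ s⁻¹
Geostrophic balance rearranged: |∂P/∂n| = f ρ V_g
|∂P/∂n| = 1.30×10⁻⁴ × 0.819 × 16.0 = 1.70×10⁻³ Pa/m
Isobar spacing: Δn = ΔP/|∂P/∂n| = 400 Pa / 1.70×10⁻³ Pa/m = 234973 m ≈ 235 km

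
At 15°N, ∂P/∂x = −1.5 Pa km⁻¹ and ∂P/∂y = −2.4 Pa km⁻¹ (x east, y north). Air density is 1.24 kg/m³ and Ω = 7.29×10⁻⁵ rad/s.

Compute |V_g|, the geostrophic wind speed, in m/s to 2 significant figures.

Coriolis parameter at 15°N:
f = 2Ω sin φ = 2 × 7.29×10⁻⁵ × sin 15° = 3.77×10⁻⁵ s⁻¹
Component geostrophic relations (x east, y north):
u_g = −(1/(fρ)) ∂P/∂y,  v_g = (1/(fρ)) ∂P/∂x
u_g = −(−2.4×10⁻³)/(3.77×10⁻⁵ × 1.24) = 51.3 m/s;  v_g = (−1.5×10⁻³)/(3.77×10⁻⁵ × 1.24) = −32.1 m/s
|V_g| = √(u_g² + v_g²) = 60.5 m/s

60 m/s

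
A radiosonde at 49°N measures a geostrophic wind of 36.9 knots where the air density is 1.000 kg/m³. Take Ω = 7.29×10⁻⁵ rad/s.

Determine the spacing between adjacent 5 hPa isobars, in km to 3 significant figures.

239 km

Coriolis parameter at 49°N:
f = 2Ω sin φ = 2 × 7.29×10⁻⁵ × sin 49° = 1.10×10⁻⁴ s⁻¹
Wind speed in SI: 36.9 knots = 19.0 m/s
Geostrophic balance rearranged: |∂P/∂n| = f ρ V_g
|∂P/∂n| = 1.10×10⁻⁴ × 1.000 × 19.0 = 2.09×10⁻³ Pa/m
Isobar spacing: Δn = ΔP/|∂P/∂n| = 500 Pa / 2.09×10⁻³ Pa/m = 239369 m ≈ 239 km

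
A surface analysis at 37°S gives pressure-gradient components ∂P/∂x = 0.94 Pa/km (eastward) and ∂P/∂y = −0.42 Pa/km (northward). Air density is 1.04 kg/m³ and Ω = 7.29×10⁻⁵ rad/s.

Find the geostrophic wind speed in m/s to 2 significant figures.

Coriolis parameter at 37°S:
f = 2Ω sin φ = 2 × 7.29×10⁻⁵ × sin 37° = 8.77×10⁻⁵ s⁻¹
In the Southern Hemisphere f is negative: f = −8.77×10⁻⁵ s⁻¹.
Component geostrophic relations (x east, y north):
u_g = −(1/(fρ)) ∂P/∂y,  v_g = (1/(fρ)) ∂P/∂x
u_g = −(−0.42×10⁻³)/(−8.77×10⁻⁵ × 1.04) = −4.60 m/s;  v_g = (0.94×10⁻³)/(−8.77×10⁻⁵ × 1.04) = −10.3 m/s
|V_g| = √(u_g² + v_g²) = 11.3 m/s

11 m/s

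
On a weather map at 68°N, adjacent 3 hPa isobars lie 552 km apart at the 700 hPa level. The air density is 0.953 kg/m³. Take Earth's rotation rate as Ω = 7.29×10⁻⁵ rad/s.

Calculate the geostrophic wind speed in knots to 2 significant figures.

8.2 knots

Coriolis parameter at 68°N:
f = 2Ω sin φ = 2 × 7.29×10⁻⁵ × sin 68° = 1.35×10⁻⁴ s⁻¹
Pressure gradient: |∂P/∂n| = 300 Pa / 552000 m = 5.43×10⁻⁴ Pa/m
Geostrophic balance (pressure-gradient force = Coriolis force):
V_g = (1/(fρ)) |∂P/∂n| = 5.43×10⁻⁴ / (1.35×10⁻⁴ × 0.953) = 4.22 m/s
Converting: 4.22 m/s × 1.944 = 8.2 knots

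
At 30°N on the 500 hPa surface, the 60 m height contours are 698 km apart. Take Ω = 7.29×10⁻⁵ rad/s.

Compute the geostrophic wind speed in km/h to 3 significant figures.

41.6 km/h

Coriolis parameter at 30°N:
f = 2Ω sin φ = 2 × 7.29×10⁻⁵ × sin 30° = 7.29×10⁻⁵ s⁻¹
Height gradient: |∂Z/∂n| = 60 m / 698000 m = 8.60×10⁻⁵
On a pressure surface, geostrophic balance gives V_g = (g/f)|∂Z/∂n|:
V_g = 9.81 × 8.60×10⁻⁵ / 7.29×10⁻⁵ = 11.6 m/s
Converting: 11.6 m/s × 3.6 = 41.6 km/h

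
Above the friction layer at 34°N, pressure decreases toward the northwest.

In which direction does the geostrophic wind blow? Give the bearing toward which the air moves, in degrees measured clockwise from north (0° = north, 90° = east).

The pressure-gradient force points toward the northwest (bearing 315°).
Geostrophic balance: in the Northern Hemisphere the Coriolis force deflects motion to the right, so the geostrophic wind blows 90° to the right of the pressure-gradient force (low pressure on the left).
Rotating 315° by 90° clockwise gives 045° — the wind blows toward the northeast.

045°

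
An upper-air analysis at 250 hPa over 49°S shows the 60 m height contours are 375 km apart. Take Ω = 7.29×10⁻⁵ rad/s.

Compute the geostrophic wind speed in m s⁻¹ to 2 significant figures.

14 m s⁻¹

Coriolis parameter at 49°S:
f = 2Ω sin φ = 2 × 7.29×10⁻⁵ × sin 49° = 1.10×10⁻⁴ s⁻¹
Height gradient: |∂Z/∂n| = 60 m / 375000 m = 1.60×10⁻⁴
On a pressure surface, geostrophic balance gives V_g = (g/f)|∂Z/∂n|:
V_g = 9.81 × 1.60×10⁻⁴ / 1.10×10⁻⁴ = 14.3 m/s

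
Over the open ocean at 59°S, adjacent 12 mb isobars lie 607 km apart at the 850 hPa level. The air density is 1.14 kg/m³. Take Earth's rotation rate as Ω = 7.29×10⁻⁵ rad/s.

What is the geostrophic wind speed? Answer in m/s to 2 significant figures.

Coriolis parameter at 59°S:
f = 2Ω sin φ = 2 × 7.29×10⁻⁵ × sin 59° = 1.25×10⁻⁴ s⁻¹
Pressure gradient: |∂P/∂n| = 1200 Pa / 607000 m = 1.98×10⁻³ Pa/m
Geostrophic balance (pressure-gradient force = Coriolis force):
V_g = (1/(fρ)) |∂P/∂n| = 1.98×10⁻³ / (1.25×10⁻⁴ × 1.14) = 13.9 m/s

14 m/s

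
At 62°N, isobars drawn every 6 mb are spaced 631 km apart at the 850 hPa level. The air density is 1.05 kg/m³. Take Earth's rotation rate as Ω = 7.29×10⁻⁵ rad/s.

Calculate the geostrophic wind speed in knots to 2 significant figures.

14 knots

Coriolis parameter at 62°N:
f = 2Ω sin φ = 2 × 7.29×10⁻⁵ × sin 62° = 1.29×10⁻⁴ s⁻¹
Pressure gradient: |∂P/∂n| = 600 Pa / 631000 m = 9.51×10⁻⁴ Pa/m
Geostrophic balance (pressure-gradient force = Coriolis force):
V_g = (1/(fρ)) |∂P/∂n| = 9.51×10⁻⁴ / (1.29×10⁻⁴ × 1.05) = 7.03 m/s
Converting: 7.03 m/s × 1.944 = 14 knots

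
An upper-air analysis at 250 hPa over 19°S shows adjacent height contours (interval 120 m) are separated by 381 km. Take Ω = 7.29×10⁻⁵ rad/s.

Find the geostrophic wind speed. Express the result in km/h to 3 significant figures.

234 km/h

Coriolis parameter at 19°S:
f = 2Ω sin φ = 2 × 7.29×10⁻⁵ × sin 19° = 4.75×10⁻⁵ s⁻¹
Height gradient: |∂Z/∂n| = 120 m / 381000 m = 3.15×10⁻⁴
On a pressure surface, geostrophic balance gives V_g = (g/f)|∂Z/∂n|:
V_g = 9.81 × 3.15×10⁻⁴ / 4.75×10⁻⁵ = 65.1 m/s
Converting: 65.1 m/s × 3.6 = 234 km/h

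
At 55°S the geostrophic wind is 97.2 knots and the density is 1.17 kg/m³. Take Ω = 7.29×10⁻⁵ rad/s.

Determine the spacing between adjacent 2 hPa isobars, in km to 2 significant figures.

29 km

Coriolis parameter at 55°S:
f = 2Ω sin φ = 2 × 7.29×10⁻⁵ × sin 55° = 1.19×10⁻⁴ s⁻¹
Wind speed in SI: 97.2 knots = 50.0 m/s
Geostrophic balance rearranged: |∂P/∂n| = f ρ V_g
|∂P/∂n| = 1.19×10⁻⁴ × 1.17 × 50.0 = 6.99×10⁻³ Pa/m
Isobar spacing: Δn = ΔP/|∂P/∂n| = 200 Pa / 6.99×10⁻³ Pa/m = 28623 m ≈ 29 km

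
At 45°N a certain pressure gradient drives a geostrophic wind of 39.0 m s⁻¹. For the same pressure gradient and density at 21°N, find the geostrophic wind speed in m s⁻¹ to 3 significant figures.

With the same pressure gradient and density, V_g ∝ 1/f ∝ 1/sin φ.
V₂ = V₁ · sin φ₁ / sin φ₂ = 39.0 × sin 45° / sin 21°
V₂ = 39.0 × 0.7071/0.3584 = 77.0 m s⁻¹

77.0 m s⁻¹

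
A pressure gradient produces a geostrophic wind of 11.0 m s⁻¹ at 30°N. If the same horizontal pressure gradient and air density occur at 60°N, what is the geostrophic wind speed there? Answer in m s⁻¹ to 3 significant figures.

With the same pressure gradient and density, V_g ∝ 1/f ∝ 1/sin φ.
V₂ = V₁ · sin φ₁ / sin φ₂ = 11.0 × sin 30° / sin 60°
V₂ = 11.0 × 0.5000/0.8660 = 6.35 m s⁻¹

6.35 m s⁻¹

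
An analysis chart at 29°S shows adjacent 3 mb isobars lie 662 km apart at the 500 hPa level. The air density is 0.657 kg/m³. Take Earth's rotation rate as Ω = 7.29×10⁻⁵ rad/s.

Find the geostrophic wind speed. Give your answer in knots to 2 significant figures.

Coriolis parameter at 29°S:
f = 2Ω sin φ = 2 × 7.29×10⁻⁵ × sin 29° = 7.07×10⁻⁵ s⁻¹
Pressure gradient: |∂P/∂n| = 300 Pa / 662000 m = 4.53×10⁻⁴ Pa/m
Geostrophic balance (pressure-gradient force = Coriolis force):
V_g = (1/(fρ)) |∂P/∂n| = 4.53×10⁻⁴ / (7.07×10⁻⁵ × 0.657) = 9.76 m/s
Converting: 9.76 m/s × 1.944 = 19 knots

19 knots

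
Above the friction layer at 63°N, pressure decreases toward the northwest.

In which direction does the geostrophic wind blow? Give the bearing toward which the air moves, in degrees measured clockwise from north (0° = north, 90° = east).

The pressure-gradient force points toward the northwest (bearing 315°).
Geostrophic balance: in the Northern Hemisphere the Coriolis force deflects motion to the right, so the geostrophic wind blows 90° to the right of the pressure-gradient force (low pressure on the left).
Rotating 315° by 90° clockwise gives 045° — the wind blows toward the northeast.

045°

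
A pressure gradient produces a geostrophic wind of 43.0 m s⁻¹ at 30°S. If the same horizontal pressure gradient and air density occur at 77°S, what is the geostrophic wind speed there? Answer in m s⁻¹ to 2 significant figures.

22 m s⁻¹

With the same pressure gradient and density, V_g ∝ 1/f ∝ 1/sin φ.
V₂ = V₁ · sin φ₁ / sin φ₂ = 43.0 × sin 30° / sin 77°
V₂ = 43.0 × 0.5000/0.9744 = 22 m s⁻¹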